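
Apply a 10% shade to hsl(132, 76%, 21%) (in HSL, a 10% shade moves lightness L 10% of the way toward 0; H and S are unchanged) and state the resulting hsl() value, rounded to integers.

L moves 10% from 21 toward 0: 21 − 2.1 = 18.9 → 19.
H and S are unchanged.

hsl(132, 76%, 19%)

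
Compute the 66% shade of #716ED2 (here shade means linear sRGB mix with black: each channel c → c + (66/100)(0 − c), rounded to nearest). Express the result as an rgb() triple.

#716ED2 is rgb(113, 110, 210).
Per channel, c → c + 0.66(0 − c):
  R: 113 + 0.66×(0−113) = 113 − 74.58 = 38.42 → 38
  G: 110 − 72.6 = 37.4 → 37
  B: 210 + 0.66×(0−210) = 210 − 138.6 = 71.4 → 71

rgb(38, 37, 71)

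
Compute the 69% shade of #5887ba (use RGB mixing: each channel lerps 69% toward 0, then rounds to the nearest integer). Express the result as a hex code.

#1b2a3a

#5887ba is rgb(88, 135, 186).
A 69% shade moves each channel 69% toward 0:
  R: 88 − 60.72 = 27.28 → 27
  G: 135 − 93.15 = 41.85 → 42
  B: 186 + 0.69×(0−186) = 186 − 128.34 = 57.66 → 58
rgb(27, 42, 58) = #1b2a3a.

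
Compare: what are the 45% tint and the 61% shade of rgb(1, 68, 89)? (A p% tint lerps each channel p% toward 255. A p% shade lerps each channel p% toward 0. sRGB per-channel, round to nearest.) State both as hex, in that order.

45% tint:
  R: 1 + 114.3 = 115.3 → 115
  G: 68 + 0.45×(255−68) = 68 + 84.15 = 152.15 → 152
  B: 89 + 0.45×(255−89) = 89 + 74.7 = 163.7 → 164
  → #7398a4
61% shade:
  R: 1 + 0.61×(0−1) = 1 − 0.61 = 0.39 → 0
  G: 68 − 41.48 = 26.52 → 27
  B: 89 − 54.29 = 34.71 → 35
  → #001b23

#7398a4, #001b23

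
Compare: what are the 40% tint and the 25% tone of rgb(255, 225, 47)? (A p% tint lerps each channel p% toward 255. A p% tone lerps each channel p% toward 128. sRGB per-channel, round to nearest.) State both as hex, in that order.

#ffed82, #dfc943

40% tint:
  R: 255 + 0 = 255 → 255
  G: 225 + 0.4×(255−225) = 225 + 12 = 237 → 237
  B: 47 + 83.2 = 130.2 → 130
  → #ffed82
25% tone:
  R: 255 − 31.75 = 223.25 → 223
  G: 225 − 24.25 = 200.75 → 201
  B: 47 + 20.25 = 67.25 → 67
  → #dfc943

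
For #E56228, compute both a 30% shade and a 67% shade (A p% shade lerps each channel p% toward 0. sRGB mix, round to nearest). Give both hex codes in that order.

#A0451C, #4C200D

#E56228 is rgb(229, 98, 40).
30% shade:
  R: 229 + 0.3×(0−229) = 229 − 68.7 = 160.3 → 160
  G: 98 − 29.4 = 68.6 → 69
  B: 40 + 0.3×(0−40) = 40 − 12 = 28 → 28
  → #A0451C
67% shade:
  R: 229 + 0.67×(0−229) = 229 − 153.43 = 75.57 → 76
  G: 98 + 0.67×(0−98) = 98 − 65.66 = 32.34 → 32
  B: 40 − 26.8 = 13.2 → 13
  → #4C200D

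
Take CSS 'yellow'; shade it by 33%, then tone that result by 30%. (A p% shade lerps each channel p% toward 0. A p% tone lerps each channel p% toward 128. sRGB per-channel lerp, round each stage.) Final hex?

#9E9E26

CSS yellow is rgb(255, 255, 0).
Per channel, c → c + 0.33(0 − c):
  R: 255 + 0.33×(0−255) = 255 − 84.15 = 170.85 → 171
  G: 255 + 0.33×(0−255) = 255 − 84.15 = 170.85 → 171
  B: 0 + 0.33×(0−0) = 0 + 0 = 0 → 0
After the shade: rgb(171, 171, 0) = #ABAB00.
Lerp each channel 30% toward 128:
  R: 171 + 0.3×(128−171) = 171 − 12.9 = 158.1 → 158
  G: 171 + 0.3×(128−171) = 171 − 12.9 = 158.1 → 158
  B: 0 + 0.3×(128−0) = 0 + 38.4 = 38.4 → 38
rgb(158, 158, 38) = #9E9E26.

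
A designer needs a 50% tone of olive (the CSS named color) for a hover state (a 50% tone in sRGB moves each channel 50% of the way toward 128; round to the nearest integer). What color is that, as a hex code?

#808040

CSS olive is rgb(128, 128, 0).
Per channel, c → c + 0.5(128 − c):
  R: 128 + 0.5×(128−128) = 128 + 0 = 128 → 128
  G: 128 + 0 = 128 → 128
  B: 0 + 64 = 64 → 64
rgb(128, 128, 64) = #808040.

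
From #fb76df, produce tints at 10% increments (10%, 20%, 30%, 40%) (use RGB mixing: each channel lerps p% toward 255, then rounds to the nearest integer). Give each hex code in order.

#fb76df is rgb(251, 118, 223).
10%: (251→251, 118 + 13.7 = 131.7→132, 223 + 3.2 = 226.2→226) → #fb84e2
20%: (251 + 0.8 = 251.8→252, 118 + 27.4 = 145.4→145, 223 + 6.4 = 229.4→229) → #fc91e5
30%: (251 + 1.2 = 252.2→252, 118 + 41.1 = 159.1→159, 223 + 9.6 = 232.6→233) → #fc9fe9
40%: (251 + 1.6 = 252.6→253, 118 + 54.8 = 172.8→173, 223 + 12.8 = 235.8→236) → #fdadec

#fb84e2, #fc91e5, #fc9fe9, #fdadec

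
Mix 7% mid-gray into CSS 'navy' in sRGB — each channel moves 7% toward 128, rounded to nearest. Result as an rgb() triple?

rgb(9, 9, 128)

CSS navy is rgb(0, 0, 128).
Per channel, c → c + 0.07(128 − c):
  R: 0 + 8.96 = 8.96 → 9
  G: 0 + 0.07×(128−0) = 0 + 8.96 = 8.96 → 9
  B: 128 + 0.07×(128−128) = 128 + 0 = 128 → 128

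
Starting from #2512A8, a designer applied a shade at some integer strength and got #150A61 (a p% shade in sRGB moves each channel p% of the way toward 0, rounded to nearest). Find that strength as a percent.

#2512A8 is rgb(37, 18, 168); #150A61 is rgb(21, 10, 97).
On the B channel (widest range): 97 ≈ 168 + (p/100)(0 − 168), so p ≈ 100×(97 − 168)/(0 − 168) = -7100/-168 = 42.26.
p = 42 reproduces all three channels after rounding.

42%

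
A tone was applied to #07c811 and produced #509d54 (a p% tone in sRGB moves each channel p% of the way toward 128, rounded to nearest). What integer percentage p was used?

60%

#07c811 is rgb(7, 200, 17); #509d54 is rgb(80, 157, 84).
On the R channel (widest range): 80 ≈ 7 + (p/100)(128 − 7), so p ≈ 100×(80 − 7)/(128 − 7) = 7300/121 = 60.33.
p = 60 reproduces all three channels after rounding.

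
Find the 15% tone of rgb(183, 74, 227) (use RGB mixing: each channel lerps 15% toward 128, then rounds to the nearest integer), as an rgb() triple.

Per channel, c → c + 0.15(128 − c):
  R: 183 − 8.25 = 174.75 → 175
  G: 74 + 8.1 = 82.1 → 82
  B: 227 + 0.15×(128−227) = 227 − 14.85 = 212.15 → 212

rgb(175, 82, 212)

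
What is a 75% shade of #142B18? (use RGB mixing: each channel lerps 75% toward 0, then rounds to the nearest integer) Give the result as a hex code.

#050B06

#142B18 is rgb(20, 43, 24).
Lerp each channel 75% toward 0:
  R: 20 + 0.75×(0−20) = 20 − 15 = 5 → 5
  G: 43 + 0.75×(0−43) = 43 − 32.25 = 10.75 → 11
  B: 24 + 0.75×(0−24) = 24 − 18 = 6 → 6
rgb(5, 11, 6) = #050B06.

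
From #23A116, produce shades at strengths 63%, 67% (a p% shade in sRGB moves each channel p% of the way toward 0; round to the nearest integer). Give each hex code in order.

#0D3C08, #0C3507

#23A116 is rgb(35, 161, 22).
63%: (35 − 22.05 = 12.95→13, 161 − 101.43 = 59.57→60, 22 − 13.86 = 8.14→8) → #0D3C08
67%: (35 − 23.45 = 11.55→12, 161 − 107.87 = 53.13→53, 22 − 14.74 = 7.26→7) → #0C3507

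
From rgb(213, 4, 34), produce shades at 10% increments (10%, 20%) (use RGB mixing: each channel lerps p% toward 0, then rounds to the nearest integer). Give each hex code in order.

#C0041F, #AA031B

10%: (213 − 21.3 = 191.7→192, 4→4, 34 − 3.4 = 30.6→31) → #C0041F
20%: (213 − 42.6 = 170.4→170, 4 − 0.8 = 3.2→3, 34 − 6.8 = 27.2→27) → #AA031B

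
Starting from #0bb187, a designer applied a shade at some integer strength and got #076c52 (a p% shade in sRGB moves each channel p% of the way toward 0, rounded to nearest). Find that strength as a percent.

#0bb187 is rgb(11, 177, 135); #076c52 is rgb(7, 108, 82).
On the G channel (widest range): 108 ≈ 177 + (p/100)(0 − 177), so p ≈ 100×(108 − 177)/(0 − 177) = -6900/-177 = 38.98.
p = 39 reproduces all three channels after rounding.

39%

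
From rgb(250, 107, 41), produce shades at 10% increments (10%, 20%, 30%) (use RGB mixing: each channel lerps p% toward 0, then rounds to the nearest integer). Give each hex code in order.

#E16025, #C85621, #AF4B1D

10%: (250 − 25 = 225→225, 107 − 10.7 = 96.3→96, 41 − 4.1 = 36.9→37) → #E16025
20%: (250 − 50 = 200→200, 107 − 21.4 = 85.6→86, 41 − 8.2 = 32.8→33) → #C85621
30%: (250 − 75 = 175→175, 107 − 32.1 = 74.9→75, 41 − 12.3 = 28.7→29) → #AF4B1D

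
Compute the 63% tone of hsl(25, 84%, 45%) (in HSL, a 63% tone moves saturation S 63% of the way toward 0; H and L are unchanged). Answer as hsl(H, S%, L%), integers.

hsl(25, 31%, 45%)

S moves 63% from 84 toward 0: 84 − 52.92 = 31.08 → 31.
H and L are unchanged.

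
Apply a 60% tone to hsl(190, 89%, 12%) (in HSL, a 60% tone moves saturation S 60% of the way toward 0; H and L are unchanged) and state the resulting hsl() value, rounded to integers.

S moves 60% from 89 toward 0: 89 − 53.4 = 35.6 → 36.
H and L are unchanged.

hsl(190, 36%, 12%)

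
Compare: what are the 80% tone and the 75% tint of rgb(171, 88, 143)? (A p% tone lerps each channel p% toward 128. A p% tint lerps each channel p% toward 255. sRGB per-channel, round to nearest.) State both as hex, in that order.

#897883, #ead5e3

80% tone:
  R: 171 − 34.4 = 136.6 → 137
  G: 88 + 32 = 120 → 120
  B: 143 + 0.8×(128−143) = 143 − 12 = 131 → 131
  → #897883
75% tint:
  R: 171 + 63 = 234 → 234
  G: 88 + 0.75×(255−88) = 88 + 125.25 = 213.25 → 213
  B: 143 + 0.75×(255−143) = 143 + 84 = 227 → 227
  → #ead5e3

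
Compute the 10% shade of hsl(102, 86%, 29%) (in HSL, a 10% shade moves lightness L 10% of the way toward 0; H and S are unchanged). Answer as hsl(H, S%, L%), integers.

hsl(102, 86%, 26%)

L moves 10% from 29 toward 0: 29 − 2.9 = 26.1 → 26.
H and S are unchanged.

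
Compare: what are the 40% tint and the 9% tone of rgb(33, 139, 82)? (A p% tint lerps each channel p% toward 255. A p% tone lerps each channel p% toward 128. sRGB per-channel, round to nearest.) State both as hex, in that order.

#7AB997, #2A8A56

40% tint:
  R: 33 + 0.4×(255−33) = 33 + 88.8 = 121.8 → 122
  G: 139 + 46.4 = 185.4 → 185
  B: 82 + 0.4×(255−82) = 82 + 69.2 = 151.2 → 151
  → #7AB997
9% tone:
  R: 33 + 8.55 = 41.55 → 42
  G: 139 + 0.09×(128−139) = 139 − 0.99 = 138.01 → 138
  B: 82 + 0.09×(128−82) = 82 + 4.14 = 86.14 → 86
  → #2A8A56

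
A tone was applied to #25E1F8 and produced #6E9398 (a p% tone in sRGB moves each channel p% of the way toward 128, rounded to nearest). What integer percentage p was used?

80%

#25E1F8 is rgb(37, 225, 248); #6E9398 is rgb(110, 147, 152).
On the B channel (widest range): 152 ≈ 248 + (p/100)(128 − 248), so p ≈ 100×(152 − 248)/(128 − 248) = -9600/-120 = 80.00.
p = 80 reproduces all three channels after rounding.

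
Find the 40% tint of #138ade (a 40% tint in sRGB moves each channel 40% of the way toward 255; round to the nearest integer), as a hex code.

#71b9eb

#138ade is rgb(19, 138, 222).
A 40% tint moves each channel 40% toward 255:
  R: 19 + 94.4 = 113.4 → 113
  G: 138 + 46.8 = 184.8 → 185
  B: 222 + 13.2 = 235.2 → 235
rgb(113, 185, 235) = #71b9eb.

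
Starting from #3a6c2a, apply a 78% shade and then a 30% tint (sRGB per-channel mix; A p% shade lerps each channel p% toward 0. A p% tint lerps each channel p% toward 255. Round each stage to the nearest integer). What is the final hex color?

#565d53

#3a6c2a is rgb(58, 108, 42).
Per channel, c → c + 0.78(0 − c):
  R: 58 + 0.78×(0−58) = 58 − 45.24 = 12.76 → 13
  G: 108 + 0.78×(0−108) = 108 − 84.24 = 23.76 → 24
  B: 42 + 0.78×(0−42) = 42 − 32.76 = 9.24 → 9
After the shade: rgb(13, 24, 9) = #0d1809.
A 30% tint moves each channel 30% toward 255:
  R: 13 + 0.3×(255−13) = 13 + 72.6 = 85.6 → 86
  G: 24 + 69.3 = 93.3 → 93
  B: 9 + 73.8 = 82.8 → 83
rgb(86, 93, 83) = #565d53.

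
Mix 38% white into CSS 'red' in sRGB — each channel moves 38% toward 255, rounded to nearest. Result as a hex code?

#FF6161

CSS red is rgb(255, 0, 0).
Per channel, c → c + 0.38(255 − c):
  R: 255 + 0 = 255 → 255
  G: 0 + 96.9 = 96.9 → 97
  B: 0 + 0.38×(255−0) = 0 + 96.9 = 96.9 → 97
rgb(255, 97, 97) = #FF6161.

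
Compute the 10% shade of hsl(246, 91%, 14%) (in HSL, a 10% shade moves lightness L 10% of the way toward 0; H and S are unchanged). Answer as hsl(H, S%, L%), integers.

L moves 10% from 14 toward 0: 14 − 1.4 = 12.6 → 13.
H and S are unchanged.

hsl(246, 91%, 13%)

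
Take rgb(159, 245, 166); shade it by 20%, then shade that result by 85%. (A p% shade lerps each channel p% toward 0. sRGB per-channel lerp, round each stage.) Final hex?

#131D14

Per channel, c → c + 0.2(0 − c):
  R: 159 − 31.8 = 127.2 → 127
  G: 245 + 0.2×(0−245) = 245 − 49 = 196 → 196
  B: 166 − 33.2 = 132.8 → 133
After the shade: rgb(127, 196, 133) = #7FC485.
An 85% shade moves each channel 85% toward 0:
  R: 127 + 0.85×(0−127) = 127 − 107.95 = 19.05 → 19
  G: 196 + 0.85×(0−196) = 196 − 166.6 = 29.4 → 29
  B: 133 + 0.85×(0−133) = 133 − 113.05 = 19.95 → 20
rgb(19, 29, 20) = #131D14.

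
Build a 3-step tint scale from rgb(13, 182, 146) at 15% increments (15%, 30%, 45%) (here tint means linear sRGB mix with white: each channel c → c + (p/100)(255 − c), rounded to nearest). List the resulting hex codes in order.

15%: (13 + 36.3 = 49.3→49, 182 + 10.95 = 192.95→193, 146 + 16.35 = 162.35→162) → #31C1A2
30%: (13 + 72.6 = 85.6→86, 182 + 21.9 = 203.9→204, 146 + 32.7 = 178.7→179) → #56CCB3
45%: (13 + 108.9 = 121.9→122, 182 + 32.85 = 214.85→215, 146 + 49.05 = 195.05→195) → #7AD7C3

#31C1A2, #56CCB3, #7AD7C3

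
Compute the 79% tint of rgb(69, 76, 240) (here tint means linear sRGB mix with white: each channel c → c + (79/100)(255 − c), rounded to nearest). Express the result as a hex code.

#D8D9FC

Per channel, c → c + 0.79(255 − c):
  R: 69 + 0.79×(255−69) = 69 + 146.94 = 215.94 → 216
  G: 76 + 0.79×(255−76) = 76 + 141.41 = 217.41 → 217
  B: 240 + 0.79×(255−240) = 240 + 11.85 = 251.85 → 252
rgb(216, 217, 252) = #D8D9FC.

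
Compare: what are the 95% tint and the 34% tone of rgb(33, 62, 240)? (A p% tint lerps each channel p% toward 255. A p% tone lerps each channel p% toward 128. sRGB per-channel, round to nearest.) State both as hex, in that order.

#f4f5fe, #4154ca

95% tint:
  R: 33 + 210.9 = 243.9 → 244
  G: 62 + 0.95×(255−62) = 62 + 183.35 = 245.35 → 245
  B: 240 + 0.95×(255−240) = 240 + 14.25 = 254.25 → 254
  → #f4f5fe
34% tone:
  R: 33 + 0.34×(128−33) = 33 + 32.3 = 65.3 → 65
  G: 62 + 0.34×(128−62) = 62 + 22.44 = 84.44 → 84
  B: 240 − 38.08 = 201.92 → 202
  → #4154ca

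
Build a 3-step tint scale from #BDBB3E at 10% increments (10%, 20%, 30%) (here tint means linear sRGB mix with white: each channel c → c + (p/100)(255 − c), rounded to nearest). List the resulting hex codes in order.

#C4C251, #CAC965, #D1CF78

#BDBB3E is rgb(189, 187, 62).
10%: (189 + 6.6 = 195.6→196, 187 + 6.8 = 193.8→194, 62 + 19.3 = 81.3→81) → #C4C251
20%: (189 + 13.2 = 202.2→202, 187 + 13.6 = 200.6→201, 62 + 38.6 = 100.6→101) → #CAC965
30%: (189 + 19.8 = 208.8→209, 187 + 20.4 = 207.4→207, 62 + 57.9 = 119.9→120) → #D1CF78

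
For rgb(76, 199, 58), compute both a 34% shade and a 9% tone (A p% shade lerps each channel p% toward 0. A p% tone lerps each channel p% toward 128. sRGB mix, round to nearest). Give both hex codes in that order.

34% shade:
  R: 76 + 0.34×(0−76) = 76 − 25.84 = 50.16 → 50
  G: 199 − 67.66 = 131.34 → 131
  B: 58 + 0.34×(0−58) = 58 − 19.72 = 38.28 → 38
  → #328326
9% tone:
  R: 76 + 0.09×(128−76) = 76 + 4.68 = 80.68 → 81
  G: 199 + 0.09×(128−199) = 199 − 6.39 = 192.61 → 193
  B: 58 + 0.09×(128−58) = 58 + 6.3 = 64.3 → 64
  → #51C140

#328326, #51C140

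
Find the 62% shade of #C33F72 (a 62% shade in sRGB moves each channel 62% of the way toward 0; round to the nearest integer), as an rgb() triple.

rgb(74, 24, 43)

#C33F72 is rgb(195, 63, 114).
Per channel, c → c + 0.62(0 − c):
  R: 195 − 120.9 = 74.1 → 74
  G: 63 + 0.62×(0−63) = 63 − 39.06 = 23.94 → 24
  B: 114 − 70.68 = 43.32 → 43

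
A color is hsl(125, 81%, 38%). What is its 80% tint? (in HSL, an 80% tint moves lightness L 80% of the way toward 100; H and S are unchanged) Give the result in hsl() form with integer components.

hsl(125, 81%, 88%)

L moves 80% from 38 toward 100: 38 + 49.6 = 87.6 → 88.
H and S are unchanged.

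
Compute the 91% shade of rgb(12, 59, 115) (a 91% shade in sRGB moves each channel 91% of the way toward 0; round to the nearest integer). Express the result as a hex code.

#01050a

Lerp each channel 91% toward 0:
  R: 12 + 0.91×(0−12) = 12 − 10.92 = 1.08 → 1
  G: 59 − 53.69 = 5.31 → 5
  B: 115 + 0.91×(0−115) = 115 − 104.65 = 10.35 → 10
rgb(1, 5, 10) = #01050a.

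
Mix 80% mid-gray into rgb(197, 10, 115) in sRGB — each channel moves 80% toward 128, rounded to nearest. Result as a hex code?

Per channel, c → c + 0.8(128 − c):
  R: 197 − 55.2 = 141.8 → 142
  G: 10 + 0.8×(128−10) = 10 + 94.4 = 104.4 → 104
  B: 115 + 10.4 = 125.4 → 125
rgb(142, 104, 125) = #8E687D.

#8E687D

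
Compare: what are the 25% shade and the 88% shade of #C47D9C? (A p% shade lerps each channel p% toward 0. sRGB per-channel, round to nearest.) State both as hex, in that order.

#935E75, #180F13

#C47D9C is rgb(196, 125, 156).
25% shade:
  R: 196 + 0.25×(0−196) = 196 − 49 = 147 → 147
  G: 125 − 31.25 = 93.75 → 94
  B: 156 + 0.25×(0−156) = 156 − 39 = 117 → 117
  → #935E75
88% shade:
  R: 196 − 172.48 = 23.52 → 24
  G: 125 − 110 = 15 → 15
  B: 156 − 137.28 = 18.72 → 19
  → #180F13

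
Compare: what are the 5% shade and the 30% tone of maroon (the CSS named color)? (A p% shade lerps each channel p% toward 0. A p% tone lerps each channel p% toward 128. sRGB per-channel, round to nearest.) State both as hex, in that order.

#7a0000, #802626

CSS maroon is rgb(128, 0, 0).
5% shade:
  R: 128 + 0.05×(0−128) = 128 − 6.4 = 121.6 → 122
  G: 0 + 0.05×(0−0) = 0 + 0 = 0 → 0
  B: 0 + 0.05×(0−0) = 0 + 0 = 0 → 0
  → #7a0000
30% tone:
  R: 128 + 0 = 128 → 128
  G: 0 + 0.3×(128−0) = 0 + 38.4 = 38.4 → 38
  B: 0 + 38.4 = 38.4 → 38
  → #802626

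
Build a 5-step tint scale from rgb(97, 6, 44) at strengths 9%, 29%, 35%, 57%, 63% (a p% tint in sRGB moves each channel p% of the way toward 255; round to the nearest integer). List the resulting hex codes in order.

9%: (97 + 14.22 = 111.22→111, 6 + 22.41 = 28.41→28, 44 + 18.99 = 62.99→63) → #6F1C3F
29%: (97 + 45.82 = 142.82→143, 6 + 72.21 = 78.21→78, 44 + 61.19 = 105.19→105) → #8F4E69
35%: (97 + 55.3 = 152.3→152, 6 + 87.15 = 93.15→93, 44 + 73.85 = 117.85→118) → #985D76
57%: (97 + 90.06 = 187.06→187, 6 + 141.93 = 147.93→148, 44 + 120.27 = 164.27→164) → #BB94A4
63%: (97 + 99.54 = 196.54→197, 6 + 156.87 = 162.87→163, 44 + 132.93 = 176.93→177) → #C5A3B1

#6F1C3F, #8F4E69, #985D76, #BB94A4, #C5A3B1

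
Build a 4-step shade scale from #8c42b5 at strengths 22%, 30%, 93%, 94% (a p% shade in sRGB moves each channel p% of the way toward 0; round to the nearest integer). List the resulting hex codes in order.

#6d338d, #622e7f, #0a050d, #08040b

#8c42b5 is rgb(140, 66, 181).
22%: (140 − 30.8 = 109.2→109, 66 − 14.52 = 51.48→51, 181 − 39.82 = 141.18→141) → #6d338d
30%: (140 − 42 = 98→98, 66 − 19.8 = 46.2→46, 181 − 54.3 = 126.7→127) → #622e7f
93%: (140 − 130.2 = 9.8→10, 66 − 61.38 = 4.62→5, 181 − 168.33 = 12.67→13) → #0a050d
94%: (140 − 131.6 = 8.4→8, 66 − 62.04 = 3.96→4, 181 − 170.14 = 10.86→11) → #08040b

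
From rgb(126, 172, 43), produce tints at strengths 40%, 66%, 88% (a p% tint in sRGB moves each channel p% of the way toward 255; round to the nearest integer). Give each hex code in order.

#b2cd80, #d3e3b7, #f0f5e6

40%: (126 + 51.6 = 177.6→178, 172 + 33.2 = 205.2→205, 43 + 84.8 = 127.8→128) → #b2cd80
66%: (126 + 85.14 = 211.14→211, 172 + 54.78 = 226.78→227, 43 + 139.92 = 182.92→183) → #d3e3b7
88%: (126 + 113.52 = 239.52→240, 172 + 73.04 = 245.04→245, 43 + 186.56 = 229.56→230) → #f0f5e6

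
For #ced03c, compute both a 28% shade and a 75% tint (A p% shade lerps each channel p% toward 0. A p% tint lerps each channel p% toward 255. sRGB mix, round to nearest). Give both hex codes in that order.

#ced03c is rgb(206, 208, 60).
28% shade:
  R: 206 + 0.28×(0−206) = 206 − 57.68 = 148.32 → 148
  G: 208 + 0.28×(0−208) = 208 − 58.24 = 149.76 → 150
  B: 60 + 0.28×(0−60) = 60 − 16.8 = 43.2 → 43
  → #94962b
75% tint:
  R: 206 + 36.75 = 242.75 → 243
  G: 208 + 35.25 = 243.25 → 243
  B: 60 + 0.75×(255−60) = 60 + 146.25 = 206.25 → 206
  → #f3f3ce

#94962b, #f3f3ce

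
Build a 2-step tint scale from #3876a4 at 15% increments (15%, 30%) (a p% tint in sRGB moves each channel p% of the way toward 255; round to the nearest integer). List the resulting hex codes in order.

#3876a4 is rgb(56, 118, 164).
15%: (56 + 29.85 = 85.85→86, 118 + 20.55 = 138.55→139, 164 + 13.65 = 177.65→178) → #568bb2
30%: (56 + 59.7 = 115.7→116, 118 + 41.1 = 159.1→159, 164 + 27.3 = 191.3→191) → #749fbf

#568bb2, #749fbf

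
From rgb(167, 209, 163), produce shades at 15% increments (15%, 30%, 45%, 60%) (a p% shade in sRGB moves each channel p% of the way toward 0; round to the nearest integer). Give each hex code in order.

#8EB28B, #759272, #5C735A, #435441

15%: (167 − 25.05 = 141.95→142, 209 − 31.35 = 177.65→178, 163 − 24.45 = 138.55→139) → #8EB28B
30%: (167 − 50.1 = 116.9→117, 209 − 62.7 = 146.3→146, 163 − 48.9 = 114.1→114) → #759272
45%: (167 − 75.15 = 91.85→92, 209 − 94.05 = 114.95→115, 163 − 73.35 = 89.65→90) → #5C735A
60%: (167 − 100.2 = 66.8→67, 209 − 125.4 = 83.6→84, 163 − 97.8 = 65.2→65) → #435441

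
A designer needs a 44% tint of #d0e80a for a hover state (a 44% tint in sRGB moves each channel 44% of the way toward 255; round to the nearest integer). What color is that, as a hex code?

#d0e80a is rgb(208, 232, 10).
Lerp each channel 44% toward 255:
  R: 208 + 20.68 = 228.68 → 229
  G: 232 + 10.12 = 242.12 → 242
  B: 10 + 107.8 = 117.8 → 118
rgb(229, 242, 118) = #e5f276.

#e5f276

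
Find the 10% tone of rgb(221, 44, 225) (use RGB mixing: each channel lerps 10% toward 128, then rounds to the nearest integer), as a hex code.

#D434D7

Lerp each channel 10% toward 128:
  R: 221 + 0.1×(128−221) = 221 − 9.3 = 211.7 → 212
  G: 44 + 0.1×(128−44) = 44 + 8.4 = 52.4 → 52
  B: 225 + 0.1×(128−225) = 225 − 9.7 = 215.3 → 215
rgb(212, 52, 215) = #D434D7.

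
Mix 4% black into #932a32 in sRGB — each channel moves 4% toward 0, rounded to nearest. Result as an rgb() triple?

#932a32 is rgb(147, 42, 50).
A 4% shade moves each channel 4% toward 0:
  R: 147 + 0.04×(0−147) = 147 − 5.88 = 141.12 → 141
  G: 42 + 0.04×(0−42) = 42 − 1.68 = 40.32 → 40
  B: 50 + 0.04×(0−50) = 50 − 2 = 48 → 48

rgb(141, 40, 48)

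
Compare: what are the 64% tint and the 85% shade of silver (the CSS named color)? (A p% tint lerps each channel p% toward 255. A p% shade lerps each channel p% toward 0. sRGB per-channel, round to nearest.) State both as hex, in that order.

#e8e8e8, #1d1d1d

CSS silver is rgb(192, 192, 192).
64% tint:
  R: 192 + 0.64×(255−192) = 192 + 40.32 = 232.32 → 232
  G: 192 + 40.32 = 232.32 → 232
  B: 192 + 40.32 = 232.32 → 232
  → #e8e8e8
85% shade:
  R: 192 − 163.2 = 28.8 → 29
  G: 192 + 0.85×(0−192) = 192 − 163.2 = 28.8 → 29
  B: 192 + 0.85×(0−192) = 192 − 163.2 = 28.8 → 29
  → #1d1d1d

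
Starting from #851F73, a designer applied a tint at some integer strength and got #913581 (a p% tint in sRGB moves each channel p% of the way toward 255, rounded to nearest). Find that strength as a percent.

10%

#851F73 is rgb(133, 31, 115); #913581 is rgb(145, 53, 129).
On the G channel (widest range): 53 ≈ 31 + (p/100)(255 − 31), so p ≈ 100×(53 − 31)/(255 − 31) = 2200/224 = 9.82.
p = 10 reproduces all three channels after rounding.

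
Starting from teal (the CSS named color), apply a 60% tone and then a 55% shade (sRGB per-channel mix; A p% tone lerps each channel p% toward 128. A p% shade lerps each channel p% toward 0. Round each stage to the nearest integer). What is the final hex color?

CSS teal is rgb(0, 128, 128).
Lerp each channel 60% toward 128:
  R: 0 + 76.8 = 76.8 → 77
  G: 128 + 0.6×(128−128) = 128 + 0 = 128 → 128
  B: 128 + 0 = 128 → 128
After the tone: rgb(77, 128, 128) = #4D8080.
A 55% shade moves each channel 55% toward 0:
  R: 77 − 42.35 = 34.65 → 35
  G: 128 − 70.4 = 57.6 → 58
  B: 128 + 0.55×(0−128) = 128 − 70.4 = 57.6 → 58
rgb(35, 58, 58) = #233A3A.

#233A3A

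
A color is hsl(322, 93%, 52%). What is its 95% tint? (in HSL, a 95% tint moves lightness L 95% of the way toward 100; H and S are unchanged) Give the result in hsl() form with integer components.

L moves 95% from 52 toward 100: 52 + 45.6 = 97.6 → 98.
H and S are unchanged.

hsl(322, 93%, 98%)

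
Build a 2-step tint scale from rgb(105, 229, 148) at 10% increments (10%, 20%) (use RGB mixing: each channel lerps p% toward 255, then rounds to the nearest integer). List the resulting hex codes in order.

#78e89f, #87eaa9

10%: (105 + 15 = 120→120, 229 + 2.6 = 231.6→232, 148 + 10.7 = 158.7→159) → #78e89f
20%: (105 + 30 = 135→135, 229 + 5.2 = 234.2→234, 148 + 21.4 = 169.4→169) → #87eaa9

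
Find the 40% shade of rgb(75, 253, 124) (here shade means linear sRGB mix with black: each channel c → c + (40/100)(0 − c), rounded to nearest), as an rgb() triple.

Lerp each channel 40% toward 0:
  R: 75 − 30 = 45 → 45
  G: 253 + 0.4×(0−253) = 253 − 101.2 = 151.8 → 152
  B: 124 + 0.4×(0−124) = 124 − 49.6 = 74.4 → 74

rgb(45, 152, 74)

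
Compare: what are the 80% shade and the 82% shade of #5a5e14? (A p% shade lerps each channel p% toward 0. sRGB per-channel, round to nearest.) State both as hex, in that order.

#5a5e14 is rgb(90, 94, 20).
80% shade:
  R: 90 + 0.8×(0−90) = 90 − 72 = 18 → 18
  G: 94 + 0.8×(0−94) = 94 − 75.2 = 18.8 → 19
  B: 20 + 0.8×(0−20) = 20 − 16 = 4 → 4
  → #121304
82% shade:
  R: 90 − 73.8 = 16.2 → 16
  G: 94 + 0.82×(0−94) = 94 − 77.08 = 16.92 → 17
  B: 20 − 16.4 = 3.6 → 4
  → #101104

#121304, #101104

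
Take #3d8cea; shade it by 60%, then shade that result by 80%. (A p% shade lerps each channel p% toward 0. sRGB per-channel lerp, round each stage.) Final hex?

#3d8cea is rgb(61, 140, 234).
Per channel, c → c + 0.6(0 − c):
  R: 61 + 0.6×(0−61) = 61 − 36.6 = 24.4 → 24
  G: 140 + 0.6×(0−140) = 140 − 84 = 56 → 56
  B: 234 − 140.4 = 93.6 → 94
After the shade: rgb(24, 56, 94) = #18385e.
Per channel, c → c + 0.8(0 − c):
  R: 24 + 0.8×(0−24) = 24 − 19.2 = 4.8 → 5
  G: 56 + 0.8×(0−56) = 56 − 44.8 = 11.2 → 11
  B: 94 + 0.8×(0−94) = 94 − 75.2 = 18.8 → 19
rgb(5, 11, 19) = #050b13.

#050b13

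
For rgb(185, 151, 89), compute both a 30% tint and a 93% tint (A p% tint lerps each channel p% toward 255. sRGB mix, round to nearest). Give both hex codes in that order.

#CEB68B, #FAF8F3

30% tint:
  R: 185 + 0.3×(255−185) = 185 + 21 = 206 → 206
  G: 151 + 0.3×(255−151) = 151 + 31.2 = 182.2 → 182
  B: 89 + 0.3×(255−89) = 89 + 49.8 = 138.8 → 139
  → #CEB68B
93% tint:
  R: 185 + 65.1 = 250.1 → 250
  G: 151 + 96.72 = 247.72 → 248
  B: 89 + 154.38 = 243.38 → 243
  → #FAF8F3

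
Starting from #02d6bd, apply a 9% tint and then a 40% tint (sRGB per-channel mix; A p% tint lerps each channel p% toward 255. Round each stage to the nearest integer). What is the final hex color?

#02d6bd is rgb(2, 214, 189).
A 9% tint moves each channel 9% toward 255:
  R: 2 + 22.77 = 24.77 → 25
  G: 214 + 3.69 = 217.69 → 218
  B: 189 + 0.09×(255−189) = 189 + 5.94 = 194.94 → 195
After the tint: rgb(25, 218, 195) = #19dac3.
Per channel, c → c + 0.4(255 − c):
  R: 25 + 0.4×(255−25) = 25 + 92 = 117 → 117
  G: 218 + 14.8 = 232.8 → 233
  B: 195 + 0.4×(255−195) = 195 + 24 = 219 → 219
rgb(117, 233, 219) = #75e9db.

#75e9db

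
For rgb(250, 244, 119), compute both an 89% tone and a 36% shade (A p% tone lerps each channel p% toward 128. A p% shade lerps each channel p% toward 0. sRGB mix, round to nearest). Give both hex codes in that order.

#8D8D7F, #A09C4C

89% tone:
  R: 250 + 0.89×(128−250) = 250 − 108.58 = 141.42 → 141
  G: 244 + 0.89×(128−244) = 244 − 103.24 = 140.76 → 141
  B: 119 + 8.01 = 127.01 → 127
  → #8D8D7F
36% shade:
  R: 250 − 90 = 160 → 160
  G: 244 + 0.36×(0−244) = 244 − 87.84 = 156.16 → 156
  B: 119 + 0.36×(0−119) = 119 − 42.84 = 76.16 → 76
  → #A09C4C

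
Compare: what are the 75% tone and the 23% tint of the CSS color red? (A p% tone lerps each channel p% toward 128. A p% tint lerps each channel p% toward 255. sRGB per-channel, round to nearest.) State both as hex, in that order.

CSS red is rgb(255, 0, 0).
75% tone:
  R: 255 + 0.75×(128−255) = 255 − 95.25 = 159.75 → 160
  G: 0 + 0.75×(128−0) = 0 + 96 = 96 → 96
  B: 0 + 96 = 96 → 96
  → #A06060
23% tint:
  R: 255 + 0.23×(255−255) = 255 + 0 = 255 → 255
  G: 0 + 0.23×(255−0) = 0 + 58.65 = 58.65 → 59
  B: 0 + 0.23×(255−0) = 0 + 58.65 = 58.65 → 59
  → #FF3B3B

#A06060, #FF3B3B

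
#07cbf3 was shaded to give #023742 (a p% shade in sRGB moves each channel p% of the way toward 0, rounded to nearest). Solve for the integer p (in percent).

#07cbf3 is rgb(7, 203, 243); #023742 is rgb(2, 55, 66).
On the B channel (widest range): 66 ≈ 243 + (p/100)(0 − 243), so p ≈ 100×(66 − 243)/(0 − 243) = -17700/-243 = 72.84.
p = 73 reproduces all three channels after rounding.

73%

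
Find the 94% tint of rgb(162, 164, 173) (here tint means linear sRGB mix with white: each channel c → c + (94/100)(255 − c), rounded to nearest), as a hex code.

Per channel, c → c + 0.94(255 − c):
  R: 162 + 87.42 = 249.42 → 249
  G: 164 + 0.94×(255−164) = 164 + 85.54 = 249.54 → 250
  B: 173 + 77.08 = 250.08 → 250
rgb(249, 250, 250) = #F9FAFA.

#F9FAFA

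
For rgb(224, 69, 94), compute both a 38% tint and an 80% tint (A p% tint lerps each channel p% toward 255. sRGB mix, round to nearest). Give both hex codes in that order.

38% tint:
  R: 224 + 11.78 = 235.78 → 236
  G: 69 + 70.68 = 139.68 → 140
  B: 94 + 0.38×(255−94) = 94 + 61.18 = 155.18 → 155
  → #ec8c9b
80% tint:
  R: 224 + 0.8×(255−224) = 224 + 24.8 = 248.8 → 249
  G: 69 + 0.8×(255−69) = 69 + 148.8 = 217.8 → 218
  B: 94 + 128.8 = 222.8 → 223
  → #f9dadf

#ec8c9b, #f9dadf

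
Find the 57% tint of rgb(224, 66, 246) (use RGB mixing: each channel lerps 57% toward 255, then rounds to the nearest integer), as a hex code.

#f2aefb

Per channel, c → c + 0.57(255 − c):
  R: 224 + 0.57×(255−224) = 224 + 17.67 = 241.67 → 242
  G: 66 + 107.73 = 173.73 → 174
  B: 246 + 5.13 = 251.13 → 251
rgb(242, 174, 251) = #f2aefb.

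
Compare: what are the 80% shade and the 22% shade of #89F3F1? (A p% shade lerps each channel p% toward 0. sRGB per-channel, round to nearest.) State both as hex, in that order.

#89F3F1 is rgb(137, 243, 241).
80% shade:
  R: 137 − 109.6 = 27.4 → 27
  G: 243 − 194.4 = 48.6 → 49
  B: 241 − 192.8 = 48.2 → 48
  → #1B3130
22% shade:
  R: 137 − 30.14 = 106.86 → 107
  G: 243 − 53.46 = 189.54 → 190
  B: 241 − 53.02 = 187.98 → 188
  → #6BBEBC

#1B3130, #6BBEBC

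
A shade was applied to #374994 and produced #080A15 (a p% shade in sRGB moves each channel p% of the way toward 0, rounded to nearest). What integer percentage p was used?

#374994 is rgb(55, 73, 148); #080A15 is rgb(8, 10, 21).
On the B channel (widest range): 21 ≈ 148 + (p/100)(0 − 148), so p ≈ 100×(21 − 148)/(0 − 148) = -12700/-148 = 85.81.
p = 86 reproduces all three channels after rounding.

86%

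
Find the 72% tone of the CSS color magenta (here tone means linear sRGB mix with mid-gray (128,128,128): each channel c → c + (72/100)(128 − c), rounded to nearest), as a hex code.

#A45CA4

CSS magenta is rgb(255, 0, 255).
Per channel, c → c + 0.72(128 − c):
  R: 255 − 91.44 = 163.56 → 164
  G: 0 + 92.16 = 92.16 → 92
  B: 255 − 91.44 = 163.56 → 164
rgb(164, 92, 164) = #A45CA4.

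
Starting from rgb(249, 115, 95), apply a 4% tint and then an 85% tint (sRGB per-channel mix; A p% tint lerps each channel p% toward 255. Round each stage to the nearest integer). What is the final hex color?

#FEEBE8

Per channel, c → c + 0.04(255 − c):
  R: 249 + 0.24 = 249.24 → 249
  G: 115 + 0.04×(255−115) = 115 + 5.6 = 120.6 → 121
  B: 95 + 0.04×(255−95) = 95 + 6.4 = 101.4 → 101
After the tint: rgb(249, 121, 101) = #F97965.
Per channel, c → c + 0.85(255 − c):
  R: 249 + 0.85×(255−249) = 249 + 5.1 = 254.1 → 254
  G: 121 + 0.85×(255−121) = 121 + 113.9 = 234.9 → 235
  B: 101 + 0.85×(255−101) = 101 + 130.9 = 231.9 → 232
rgb(254, 235, 232) = #FEEBE8.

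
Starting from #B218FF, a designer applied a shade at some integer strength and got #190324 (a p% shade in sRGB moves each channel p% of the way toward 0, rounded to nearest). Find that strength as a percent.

86%

#B218FF is rgb(178, 24, 255); #190324 is rgb(25, 3, 36).
On the B channel (widest range): 36 ≈ 255 + (p/100)(0 − 255), so p ≈ 100×(36 − 255)/(0 − 255) = -21900/-255 = 85.88.
p = 86 reproduces all three channels after rounding.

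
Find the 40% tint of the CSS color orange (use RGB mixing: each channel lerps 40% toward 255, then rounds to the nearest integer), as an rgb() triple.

rgb(255, 201, 102)

CSS orange is rgb(255, 165, 0).
A 40% tint moves each channel 40% toward 255:
  R: 255 + 0.4×(255−255) = 255 + 0 = 255 → 255
  G: 165 + 0.4×(255−165) = 165 + 36 = 201 → 201
  B: 0 + 0.4×(255−0) = 0 + 102 = 102 → 102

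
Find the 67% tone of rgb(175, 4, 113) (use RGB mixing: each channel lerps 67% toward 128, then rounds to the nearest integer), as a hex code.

Lerp each channel 67% toward 128:
  R: 175 + 0.67×(128−175) = 175 − 31.49 = 143.51 → 144
  G: 4 + 83.08 = 87.08 → 87
  B: 113 + 10.05 = 123.05 → 123
rgb(144, 87, 123) = #90577b.

#90577b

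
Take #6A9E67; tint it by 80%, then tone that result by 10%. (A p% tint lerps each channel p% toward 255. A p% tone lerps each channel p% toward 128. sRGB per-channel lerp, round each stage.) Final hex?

#6A9E67 is rgb(106, 158, 103).
Per channel, c → c + 0.8(255 − c):
  R: 106 + 0.8×(255−106) = 106 + 119.2 = 225.2 → 225
  G: 158 + 0.8×(255−158) = 158 + 77.6 = 235.6 → 236
  B: 103 + 121.6 = 224.6 → 225
After the tint: rgb(225, 236, 225) = #E1ECE1.
Lerp each channel 10% toward 128:
  R: 225 + 0.1×(128−225) = 225 − 9.7 = 215.3 → 215
  G: 236 + 0.1×(128−236) = 236 − 10.8 = 225.2 → 225
  B: 225 + 0.1×(128−225) = 225 − 9.7 = 215.3 → 215
rgb(215, 225, 215) = #D7E1D7.

#D7E1D7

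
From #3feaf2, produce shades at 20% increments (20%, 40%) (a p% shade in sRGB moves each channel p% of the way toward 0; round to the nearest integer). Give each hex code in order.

#3feaf2 is rgb(63, 234, 242).
20%: (63 − 12.6 = 50.4→50, 234 − 46.8 = 187.2→187, 242 − 48.4 = 193.6→194) → #32bbc2
40%: (63 − 25.2 = 37.8→38, 234 − 93.6 = 140.4→140, 242 − 96.8 = 145.2→145) → #268c91

#32bbc2, #268c91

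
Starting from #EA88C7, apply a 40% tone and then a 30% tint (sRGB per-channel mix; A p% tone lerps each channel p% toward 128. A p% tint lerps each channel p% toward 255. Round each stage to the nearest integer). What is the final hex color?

#D3AAC4

#EA88C7 is rgb(234, 136, 199).
Per channel, c → c + 0.4(128 − c):
  R: 234 + 0.4×(128−234) = 234 − 42.4 = 191.6 → 192
  G: 136 + 0.4×(128−136) = 136 − 3.2 = 132.8 → 133
  B: 199 − 28.4 = 170.6 → 171
After the tone: rgb(192, 133, 171) = #C085AB.
Per channel, c → c + 0.3(255 − c):
  R: 192 + 0.3×(255−192) = 192 + 18.9 = 210.9 → 211
  G: 133 + 0.3×(255−133) = 133 + 36.6 = 169.6 → 170
  B: 171 + 0.3×(255−171) = 171 + 25.2 = 196.2 → 196
rgb(211, 170, 196) = #D3AAC4.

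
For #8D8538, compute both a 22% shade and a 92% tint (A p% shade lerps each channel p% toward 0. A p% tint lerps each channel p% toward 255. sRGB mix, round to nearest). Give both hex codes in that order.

#6E682C, #F6F5EF

#8D8538 is rgb(141, 133, 56).
22% shade:
  R: 141 + 0.22×(0−141) = 141 − 31.02 = 109.98 → 110
  G: 133 − 29.26 = 103.74 → 104
  B: 56 − 12.32 = 43.68 → 44
  → #6E682C
92% tint:
  R: 141 + 0.92×(255−141) = 141 + 104.88 = 245.88 → 246
  G: 133 + 112.24 = 245.24 → 245
  B: 56 + 183.08 = 239.08 → 239
  → #F6F5EF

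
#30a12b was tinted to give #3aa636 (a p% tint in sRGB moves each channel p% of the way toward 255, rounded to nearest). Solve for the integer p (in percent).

#30a12b is rgb(48, 161, 43); #3aa636 is rgb(58, 166, 54).
On the B channel (widest range): 54 ≈ 43 + (p/100)(255 − 43), so p ≈ 100×(54 − 43)/(255 − 43) = 1100/212 = 5.19.
p = 5 reproduces all three channels after rounding.

5%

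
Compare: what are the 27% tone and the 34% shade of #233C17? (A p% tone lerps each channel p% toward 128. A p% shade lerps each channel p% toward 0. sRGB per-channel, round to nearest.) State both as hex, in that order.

#233C17 is rgb(35, 60, 23).
27% tone:
  R: 35 + 0.27×(128−35) = 35 + 25.11 = 60.11 → 60
  G: 60 + 0.27×(128−60) = 60 + 18.36 = 78.36 → 78
  B: 23 + 0.27×(128−23) = 23 + 28.35 = 51.35 → 51
  → #3C4E33
34% shade:
  R: 35 − 11.9 = 23.1 → 23
  G: 60 + 0.34×(0−60) = 60 − 20.4 = 39.6 → 40
  B: 23 + 0.34×(0−23) = 23 − 7.82 = 15.18 → 15
  → #17280F

#3C4E33, #17280F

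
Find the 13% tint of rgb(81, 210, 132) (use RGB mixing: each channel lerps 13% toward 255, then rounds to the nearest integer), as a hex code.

#68d894

Per channel, c → c + 0.13(255 − c):
  R: 81 + 22.62 = 103.62 → 104
  G: 210 + 0.13×(255−210) = 210 + 5.85 = 215.85 → 216
  B: 132 + 15.99 = 147.99 → 148
rgb(104, 216, 148) = #68d894.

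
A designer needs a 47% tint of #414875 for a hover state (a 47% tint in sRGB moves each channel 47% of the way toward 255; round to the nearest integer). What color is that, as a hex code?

#9a9eb6

#414875 is rgb(65, 72, 117).
Lerp each channel 47% toward 255:
  R: 65 + 89.3 = 154.3 → 154
  G: 72 + 86.01 = 158.01 → 158
  B: 117 + 0.47×(255−117) = 117 + 64.86 = 181.86 → 182
rgb(154, 158, 182) = #9a9eb6.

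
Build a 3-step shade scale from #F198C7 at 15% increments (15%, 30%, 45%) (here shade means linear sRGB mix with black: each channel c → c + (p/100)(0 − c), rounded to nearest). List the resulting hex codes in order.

#F198C7 is rgb(241, 152, 199).
15%: (241 − 36.15 = 204.85→205, 152 − 22.8 = 129.2→129, 199 − 29.85 = 169.15→169) → #CD81A9
30%: (241 − 72.3 = 168.7→169, 152 − 45.6 = 106.4→106, 199 − 59.7 = 139.3→139) → #A96A8B
45%: (241 − 108.45 = 132.55→133, 152 − 68.4 = 83.6→84, 199 − 89.55 = 109.45→109) → #85546D

#CD81A9, #A96A8B, #85546D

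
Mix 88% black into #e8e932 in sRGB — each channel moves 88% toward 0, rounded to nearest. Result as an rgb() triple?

#e8e932 is rgb(232, 233, 50).
Per channel, c → c + 0.88(0 − c):
  R: 232 − 204.16 = 27.84 → 28
  G: 233 + 0.88×(0−233) = 233 − 205.04 = 27.96 → 28
  B: 50 − 44 = 6 → 6

rgb(28, 28, 6)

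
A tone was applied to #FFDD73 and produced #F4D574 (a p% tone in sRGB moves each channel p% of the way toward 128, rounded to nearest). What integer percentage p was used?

9%

#FFDD73 is rgb(255, 221, 115); #F4D574 is rgb(244, 213, 116).
On the R channel (widest range): 244 ≈ 255 + (p/100)(128 − 255), so p ≈ 100×(244 − 255)/(128 − 255) = -1100/-127 = 8.66.
p = 9 reproduces all three channels after rounding.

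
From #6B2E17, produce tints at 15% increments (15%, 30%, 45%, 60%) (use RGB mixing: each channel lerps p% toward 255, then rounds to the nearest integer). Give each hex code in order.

#814D3A, #976D5D, #AE8C7F, #C4ABA2

#6B2E17 is rgb(107, 46, 23).
15%: (107 + 22.2 = 129.2→129, 46 + 31.35 = 77.35→77, 23 + 34.8 = 57.8→58) → #814D3A
30%: (107 + 44.4 = 151.4→151, 46 + 62.7 = 108.7→109, 23 + 69.6 = 92.6→93) → #976D5D
45%: (107 + 66.6 = 173.6→174, 46 + 94.05 = 140.05→140, 23 + 104.4 = 127.4→127) → #AE8C7F
60%: (107 + 88.8 = 195.8→196, 46 + 125.4 = 171.4→171, 23 + 139.2 = 162.2→162) → #C4ABA2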